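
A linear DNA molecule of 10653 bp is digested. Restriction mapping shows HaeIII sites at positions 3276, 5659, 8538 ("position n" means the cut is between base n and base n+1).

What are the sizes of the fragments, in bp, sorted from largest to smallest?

3276, 2879, 2383, 2115 bp

Linear molecule, 3 cuts → 4 fragments:
  3276 − 0 = 3276 bp
  5659 − 3276 = 2383 bp
  8538 − 5659 = 2879 bp
  10653 − 8538 = 2115 bp
Sorted largest to smallest: 3276, 2879, 2383, 2115 bp.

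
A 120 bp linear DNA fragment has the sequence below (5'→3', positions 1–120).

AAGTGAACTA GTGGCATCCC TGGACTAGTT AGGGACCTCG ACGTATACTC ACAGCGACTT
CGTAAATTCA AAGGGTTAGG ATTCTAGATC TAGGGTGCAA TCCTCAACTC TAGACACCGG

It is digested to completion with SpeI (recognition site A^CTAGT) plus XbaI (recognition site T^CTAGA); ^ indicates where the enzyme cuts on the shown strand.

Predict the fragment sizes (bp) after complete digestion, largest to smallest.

SpeI sites (ACTAGT) start at positions 7, 24.
SpeI cuts after the first base of each site, so after positions 7, 24.
XbaI sites (TCTAGA) start at positions 83, 109.
XbaI cuts after the first base of each site, so after positions 83, 109.
Combined cut positions: 7, 24, 83, 109.
Linear molecule, 4 cuts → 5 fragments:
  1–7 → 7 bp
  8–24 → 17 bp
  25–83 → 59 bp
  84–109 → 26 bp
  110–120 → 11 bp
Sorted largest to smallest: 59, 26, 17, 11, 7 bp.

59, 26, 17, 11, 7 bp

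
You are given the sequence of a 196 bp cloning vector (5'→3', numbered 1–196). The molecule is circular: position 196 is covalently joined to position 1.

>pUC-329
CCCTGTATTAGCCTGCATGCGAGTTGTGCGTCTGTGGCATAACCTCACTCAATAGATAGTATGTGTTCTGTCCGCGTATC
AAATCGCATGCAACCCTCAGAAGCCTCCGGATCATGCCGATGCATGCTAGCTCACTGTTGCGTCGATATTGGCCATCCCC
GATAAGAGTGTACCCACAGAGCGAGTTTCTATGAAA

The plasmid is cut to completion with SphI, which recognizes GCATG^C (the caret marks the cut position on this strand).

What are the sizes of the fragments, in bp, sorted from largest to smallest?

SphI sites (GCATGC) start at positions 15, 86, 122.
SphI cuts after base 5 of each site (before the last base), so after positions 19, 90, 126.
Circular molecule, 3 cuts → 3 fragments:
  20–90 → 71 bp
  91–126 → 36 bp
  127–196 then 1–19 → 70 + 19 = 89 bp
Sorted largest to smallest: 89, 71, 36 bp.

89, 71, 36 bp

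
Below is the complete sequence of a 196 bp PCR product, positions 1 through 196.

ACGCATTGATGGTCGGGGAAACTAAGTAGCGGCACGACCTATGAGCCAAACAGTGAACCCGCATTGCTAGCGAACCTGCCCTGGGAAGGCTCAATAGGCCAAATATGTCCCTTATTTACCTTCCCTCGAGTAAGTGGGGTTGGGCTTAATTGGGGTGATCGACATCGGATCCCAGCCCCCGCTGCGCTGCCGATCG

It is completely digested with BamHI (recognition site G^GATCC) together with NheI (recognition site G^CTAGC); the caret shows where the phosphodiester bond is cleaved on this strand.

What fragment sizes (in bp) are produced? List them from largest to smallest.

The BamHI site (GGATCC) starts at position 167.
BamHI cuts after the first base of each site, so after position 167.
The NheI site (GCTAGC) starts at position 66.
NheI cuts after the first base of each site, so after position 66.
Combined cut positions: 66, 167.
Linear molecule, 2 cuts → 3 fragments:
  1–66 → 66 bp
  67–167 → 101 bp
  168–196 → 29 bp
Sorted largest to smallest: 101, 66, 29 bp.

101, 66, 29 bp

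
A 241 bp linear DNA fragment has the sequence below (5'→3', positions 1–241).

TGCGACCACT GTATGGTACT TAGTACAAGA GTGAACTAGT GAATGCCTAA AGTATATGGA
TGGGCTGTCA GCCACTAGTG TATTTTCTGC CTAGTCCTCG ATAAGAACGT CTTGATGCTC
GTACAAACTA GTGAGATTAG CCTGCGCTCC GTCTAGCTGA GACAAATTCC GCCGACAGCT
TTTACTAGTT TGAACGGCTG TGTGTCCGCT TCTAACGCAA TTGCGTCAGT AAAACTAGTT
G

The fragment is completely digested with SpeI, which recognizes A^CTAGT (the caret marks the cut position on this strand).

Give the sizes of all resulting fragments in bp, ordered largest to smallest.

SpeI sites (ACTAGT) start at positions 35, 74, 127, 184, 234.
SpeI cuts after the first base of each site, so after positions 35, 74, 127, 184, 234.
Linear molecule, 5 cuts → 6 fragments:
  1–35 → 35 bp
  36–74 → 39 bp
  75–127 → 53 bp
  128–184 → 57 bp
  185–234 → 50 bp
  235–241 → 7 bp
Sorted largest to smallest: 57, 53, 50, 39, 35, 7 bp.

57, 53, 50, 39, 35, 7 bp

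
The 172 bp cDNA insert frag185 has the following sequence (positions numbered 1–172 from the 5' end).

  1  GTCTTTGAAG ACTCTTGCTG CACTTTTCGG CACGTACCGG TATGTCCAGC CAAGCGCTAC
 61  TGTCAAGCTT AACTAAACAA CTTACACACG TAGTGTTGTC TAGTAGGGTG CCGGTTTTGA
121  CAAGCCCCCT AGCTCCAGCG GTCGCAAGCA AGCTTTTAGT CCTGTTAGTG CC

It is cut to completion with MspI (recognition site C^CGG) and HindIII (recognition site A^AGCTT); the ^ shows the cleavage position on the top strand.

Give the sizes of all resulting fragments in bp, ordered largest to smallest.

46, 39, 37, 28, 22 bp

MspI sites (CCGG) start at positions 37, 111.
MspI cuts after the first base of each site, so after positions 37, 111.
HindIII sites (AAGCTT) start at positions 65, 150.
HindIII cuts after the first base of each site, so after positions 65, 150.
Combined cut positions: 37, 65, 111, 150.
Linear molecule, 4 cuts → 5 fragments:
  1–37 → 37 bp
  38–65 → 28 bp
  66–111 → 46 bp
  112–150 → 39 bp
  151–172 → 22 bp
Sorted largest to smallest: 46, 39, 37, 28, 22 bp.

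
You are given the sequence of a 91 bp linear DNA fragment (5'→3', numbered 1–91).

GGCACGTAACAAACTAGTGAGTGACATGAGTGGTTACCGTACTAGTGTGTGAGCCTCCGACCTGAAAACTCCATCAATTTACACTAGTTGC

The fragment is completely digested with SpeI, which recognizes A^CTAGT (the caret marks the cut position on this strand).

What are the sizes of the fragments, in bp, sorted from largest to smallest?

42, 28, 13, 8 bp

SpeI sites (ACTAGT) start at positions 13, 41, 83.
SpeI cuts after the first base of each site, so after positions 13, 41, 83.
Linear molecule, 3 cuts → 4 fragments:
  1–13 → 13 bp
  14–41 → 28 bp
  42–83 → 42 bp
  84–91 → 8 bp
Sorted largest to smallest: 42, 28, 13, 8 bp.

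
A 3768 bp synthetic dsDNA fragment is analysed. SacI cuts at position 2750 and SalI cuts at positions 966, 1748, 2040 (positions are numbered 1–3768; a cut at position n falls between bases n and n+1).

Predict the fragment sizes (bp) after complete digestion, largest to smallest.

1018, 966, 782, 710, 292 bp

Combined cut positions (sorted): 966, 1748, 2040, 2750.
Linear molecule, 4 cuts → 5 fragments:
  966 − 0 = 966 bp
  1748 − 966 = 782 bp
  2040 − 1748 = 292 bp
  2750 − 2040 = 710 bp
  3768 − 2750 = 1018 bp
Sorted largest to smallest: 1018, 966, 782, 710, 292 bp.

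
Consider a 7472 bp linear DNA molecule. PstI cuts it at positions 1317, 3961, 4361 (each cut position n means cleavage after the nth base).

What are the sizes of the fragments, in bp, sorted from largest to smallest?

Linear molecule, 3 cuts → 4 fragments:
  1317 − 0 = 1317 bp
  3961 − 1317 = 2644 bp
  4361 − 3961 = 400 bp
  7472 − 4361 = 3111 bp
Sorted largest to smallest: 3111, 2644, 1317, 400 bp.

3111, 2644, 1317, 400 bp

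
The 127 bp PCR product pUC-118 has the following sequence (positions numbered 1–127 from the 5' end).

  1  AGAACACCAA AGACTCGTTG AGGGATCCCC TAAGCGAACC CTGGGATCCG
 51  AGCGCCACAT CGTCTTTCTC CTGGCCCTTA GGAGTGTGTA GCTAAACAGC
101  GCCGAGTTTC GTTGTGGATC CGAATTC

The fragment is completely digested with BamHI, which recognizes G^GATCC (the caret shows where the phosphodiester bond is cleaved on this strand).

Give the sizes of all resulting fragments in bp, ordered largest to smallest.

72, 23, 21, 11 bp

BamHI sites (GGATCC) start at positions 23, 44, 116.
BamHI cuts after the first base of each site, so after positions 23, 44, 116.
Linear molecule, 3 cuts → 4 fragments:
  1–23 → 23 bp
  24–44 → 21 bp
  45–116 → 72 bp
  117–127 → 11 bp
Sorted largest to smallest: 72, 23, 21, 11 bp.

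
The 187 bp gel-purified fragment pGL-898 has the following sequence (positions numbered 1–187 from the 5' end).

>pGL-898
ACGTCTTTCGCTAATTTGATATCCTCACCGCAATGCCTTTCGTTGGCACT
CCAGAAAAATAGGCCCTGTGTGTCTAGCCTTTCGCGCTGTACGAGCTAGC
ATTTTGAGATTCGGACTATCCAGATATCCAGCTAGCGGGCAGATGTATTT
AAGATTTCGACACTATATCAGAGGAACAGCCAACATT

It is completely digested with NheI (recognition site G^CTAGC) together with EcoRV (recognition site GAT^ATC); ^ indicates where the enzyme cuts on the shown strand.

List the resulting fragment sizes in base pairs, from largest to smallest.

75, 56, 30, 20, 6 bp

NheI sites (GCTAGC) start at positions 95, 131.
NheI cuts after the first base of each site, so after positions 95, 131.
EcoRV sites (GATATC) start at positions 18, 123.
EcoRV cuts after base 3 of each site, so after positions 20, 125.
Combined cut positions: 20, 95, 125, 131.
Linear molecule, 4 cuts → 5 fragments:
  1–20 → 20 bp
  21–95 → 75 bp
  96–125 → 30 bp
  126–131 → 6 bp
  132–187 → 56 bp
Sorted largest to smallest: 75, 56, 30, 20, 6 bp.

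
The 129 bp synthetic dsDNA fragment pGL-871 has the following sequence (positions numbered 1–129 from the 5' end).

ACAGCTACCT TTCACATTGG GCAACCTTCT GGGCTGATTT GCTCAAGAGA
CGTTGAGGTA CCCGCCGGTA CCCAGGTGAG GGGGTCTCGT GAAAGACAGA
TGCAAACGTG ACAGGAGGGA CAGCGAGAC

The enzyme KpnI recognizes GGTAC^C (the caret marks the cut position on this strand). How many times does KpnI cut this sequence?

2

GGTACC occurs starting at positions 57, 67.
KpnI cuts at 2 sites.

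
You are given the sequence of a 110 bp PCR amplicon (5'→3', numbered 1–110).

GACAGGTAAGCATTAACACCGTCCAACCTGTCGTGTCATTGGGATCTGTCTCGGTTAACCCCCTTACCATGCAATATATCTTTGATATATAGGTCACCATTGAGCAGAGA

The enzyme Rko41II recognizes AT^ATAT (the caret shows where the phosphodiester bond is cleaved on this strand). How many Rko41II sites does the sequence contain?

ATATAT occurs starting at positions 74, 85.
Rko41II cuts at 2 sites.

2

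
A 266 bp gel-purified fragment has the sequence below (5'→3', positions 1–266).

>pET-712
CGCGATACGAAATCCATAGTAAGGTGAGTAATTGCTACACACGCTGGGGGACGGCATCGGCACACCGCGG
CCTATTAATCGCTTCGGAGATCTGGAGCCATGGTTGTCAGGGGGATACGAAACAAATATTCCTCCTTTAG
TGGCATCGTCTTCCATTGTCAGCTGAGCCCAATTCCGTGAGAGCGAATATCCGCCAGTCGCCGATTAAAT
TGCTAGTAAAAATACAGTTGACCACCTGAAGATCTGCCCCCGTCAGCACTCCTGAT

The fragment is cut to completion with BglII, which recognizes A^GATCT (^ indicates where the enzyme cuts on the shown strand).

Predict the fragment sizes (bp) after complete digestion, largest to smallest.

152, 88, 26 bp

BglII sites (AGATCT) start at positions 88, 240.
BglII cuts after the first base of each site, so after positions 88, 240.
Linear molecule, 2 cuts → 3 fragments:
  1–88 → 88 bp
  89–240 → 152 bp
  241–266 → 26 bp
Sorted largest to smallest: 152, 88, 26 bp.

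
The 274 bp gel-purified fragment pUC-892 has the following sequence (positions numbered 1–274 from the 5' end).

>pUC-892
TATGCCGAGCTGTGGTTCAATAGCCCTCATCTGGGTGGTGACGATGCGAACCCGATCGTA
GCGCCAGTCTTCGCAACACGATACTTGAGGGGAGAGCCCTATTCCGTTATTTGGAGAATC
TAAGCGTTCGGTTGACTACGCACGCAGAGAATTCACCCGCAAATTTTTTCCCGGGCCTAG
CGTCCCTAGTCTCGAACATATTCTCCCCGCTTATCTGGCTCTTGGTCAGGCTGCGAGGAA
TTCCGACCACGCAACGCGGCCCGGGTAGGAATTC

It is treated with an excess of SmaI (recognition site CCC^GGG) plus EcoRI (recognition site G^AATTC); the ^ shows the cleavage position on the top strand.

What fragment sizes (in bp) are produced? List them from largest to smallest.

149, 66, 24, 23, 7, 5 bp

SmaI sites (CCCGGG) start at positions 170, 260.
SmaI cuts after base 3 of each site, so after positions 172, 262.
EcoRI sites (GAATTC) start at positions 149, 238, 269.
EcoRI cuts after the first base of each site, so after positions 149, 238, 269.
Combined cut positions: 149, 172, 238, 262, 269.
Linear molecule, 5 cuts → 6 fragments:
  1–149 → 149 bp
  150–172 → 23 bp
  173–238 → 66 bp
  239–262 → 24 bp
  263–269 → 7 bp
  270–274 → 5 bp
Sorted largest to smallest: 149, 66, 24, 23, 7, 5 bp.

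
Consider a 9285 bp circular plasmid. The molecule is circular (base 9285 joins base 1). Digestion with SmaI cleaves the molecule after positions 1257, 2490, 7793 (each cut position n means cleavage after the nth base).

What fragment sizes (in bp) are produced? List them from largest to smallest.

Circular molecule, 3 cuts → 3 fragments:
  2490 − 1257 = 1233 bp
  7793 − 2490 = 5303 bp
  wrap: 9285 − 7793 + 1257 = 2749 bp
Sorted largest to smallest: 5303, 2749, 1233 bp.

5303, 2749, 1233 bp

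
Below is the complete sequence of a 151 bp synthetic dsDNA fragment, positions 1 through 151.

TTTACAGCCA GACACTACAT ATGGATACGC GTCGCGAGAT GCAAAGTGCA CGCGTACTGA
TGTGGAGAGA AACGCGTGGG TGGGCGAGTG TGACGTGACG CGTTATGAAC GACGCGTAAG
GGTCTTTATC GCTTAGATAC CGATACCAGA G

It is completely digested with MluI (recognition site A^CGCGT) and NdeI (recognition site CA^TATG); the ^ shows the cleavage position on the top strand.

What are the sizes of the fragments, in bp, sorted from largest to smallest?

MluI sites (ACGCGT) start at positions 27, 50, 72, 98, 112.
MluI cuts after the first base of each site, so after positions 27, 50, 72, 98, 112.
The NdeI site (CATATG) starts at position 18.
NdeI cuts after base 2 of each site, so after position 19.
Combined cut positions: 19, 27, 50, 72, 98, 112.
Linear molecule, 6 cuts → 7 fragments:
  1–19 → 19 bp
  20–27 → 8 bp
  28–50 → 23 bp
  51–72 → 22 bp
  73–98 → 26 bp
  99–112 → 14 bp
  113–151 → 39 bp
Sorted largest to smallest: 39, 26, 23, 22, 19, 14, 8 bp.

39, 26, 23, 22, 19, 14, 8 bp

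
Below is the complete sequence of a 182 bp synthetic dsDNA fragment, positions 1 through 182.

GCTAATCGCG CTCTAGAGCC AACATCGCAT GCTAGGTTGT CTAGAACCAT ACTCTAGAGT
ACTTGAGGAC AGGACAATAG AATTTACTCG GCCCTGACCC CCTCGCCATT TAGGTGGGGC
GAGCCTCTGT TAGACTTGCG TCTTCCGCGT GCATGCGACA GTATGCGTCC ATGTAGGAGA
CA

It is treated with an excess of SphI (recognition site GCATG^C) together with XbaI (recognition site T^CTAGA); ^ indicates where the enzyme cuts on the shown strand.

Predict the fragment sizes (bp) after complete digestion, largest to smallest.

102, 27, 19, 13, 12, 9 bp

SphI sites (GCATGC) start at positions 27, 151.
SphI cuts after base 5 of each site (before the last base), so after positions 31, 155.
XbaI sites (TCTAGA) start at positions 12, 40, 53.
XbaI cuts after the first base of each site, so after positions 12, 40, 53.
Combined cut positions: 12, 31, 40, 53, 155.
Linear molecule, 5 cuts → 6 fragments:
  1–12 → 12 bp
  13–31 → 19 bp
  32–40 → 9 bp
  41–53 → 13 bp
  54–155 → 102 bp
  156–182 → 27 bp
Sorted largest to smallest: 102, 27, 19, 13, 12, 9 bp.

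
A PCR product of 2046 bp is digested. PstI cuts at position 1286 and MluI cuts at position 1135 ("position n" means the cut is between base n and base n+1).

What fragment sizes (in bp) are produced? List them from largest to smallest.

1135, 760, 151 bp

Combined cut positions (sorted): 1135, 1286.
Linear molecule, 2 cuts → 3 fragments:
  1135 − 0 = 1135 bp
  1286 − 1135 = 151 bp
  2046 − 1286 = 760 bp
Sorted largest to smallest: 1135, 760, 151 bp.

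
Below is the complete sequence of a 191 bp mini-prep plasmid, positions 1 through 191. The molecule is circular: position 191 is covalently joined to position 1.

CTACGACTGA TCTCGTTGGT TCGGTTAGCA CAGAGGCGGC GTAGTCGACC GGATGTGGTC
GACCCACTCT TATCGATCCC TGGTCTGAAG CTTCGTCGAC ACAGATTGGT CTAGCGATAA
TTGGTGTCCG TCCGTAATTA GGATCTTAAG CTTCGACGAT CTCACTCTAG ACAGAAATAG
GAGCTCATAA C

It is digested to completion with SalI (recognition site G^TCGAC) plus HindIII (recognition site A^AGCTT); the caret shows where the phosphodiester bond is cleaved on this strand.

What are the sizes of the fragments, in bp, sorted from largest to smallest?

87, 53, 30, 14, 7 bp

SalI sites (GTCGAC) start at positions 44, 58, 95.
SalI cuts after the first base of each site, so after positions 44, 58, 95.
HindIII sites (AAGCTT) start at positions 88, 148.
HindIII cuts after the first base of each site, so after positions 88, 148.
Combined cut positions: 44, 58, 88, 95, 148.
Circular molecule, 5 cuts → 5 fragments:
  45–58 → 14 bp
  59–88 → 30 bp
  89–95 → 7 bp
  96–148 → 53 bp
  149–191 then 1–44 → 43 + 44 = 87 bp
Sorted largest to smallest: 87, 53, 30, 14, 7 bp.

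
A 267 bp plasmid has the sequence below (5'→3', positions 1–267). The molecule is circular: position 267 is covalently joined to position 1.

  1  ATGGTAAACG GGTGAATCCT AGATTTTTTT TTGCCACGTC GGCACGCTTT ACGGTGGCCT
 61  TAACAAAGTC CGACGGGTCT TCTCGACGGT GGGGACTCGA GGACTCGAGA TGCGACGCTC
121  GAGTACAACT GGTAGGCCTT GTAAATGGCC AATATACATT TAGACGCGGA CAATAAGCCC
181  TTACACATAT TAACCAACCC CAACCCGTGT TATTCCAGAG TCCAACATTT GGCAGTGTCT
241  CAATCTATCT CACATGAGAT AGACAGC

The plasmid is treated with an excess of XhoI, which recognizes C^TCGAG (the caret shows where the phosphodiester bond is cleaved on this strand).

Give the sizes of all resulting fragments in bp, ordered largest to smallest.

XhoI sites (CTCGAG) start at positions 96, 104, 118.
XhoI cuts after the first base of each site, so after positions 96, 104, 118.
Circular molecule, 3 cuts → 3 fragments:
  97–104 → 8 bp
  105–118 → 14 bp
  119–267 then 1–96 → 149 + 96 = 245 bp
Sorted largest to smallest: 245, 14, 8 bp.

245, 14, 8 bp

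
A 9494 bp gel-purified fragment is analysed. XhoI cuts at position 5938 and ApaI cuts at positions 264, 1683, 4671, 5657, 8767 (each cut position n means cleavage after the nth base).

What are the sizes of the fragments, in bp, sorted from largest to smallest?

Combined cut positions (sorted): 264, 1683, 4671, 5657, 5938, 8767.
Linear molecule, 6 cuts → 7 fragments:
  264 − 0 = 264 bp
  1683 − 264 = 1419 bp
  4671 − 1683 = 2988 bp
  5657 − 4671 = 986 bp
  5938 − 5657 = 281 bp
  8767 − 5938 = 2829 bp
  9494 − 8767 = 727 bp
Sorted largest to smallest: 2988, 2829, 1419, 986, 727, 281, 264 bp.

2988, 2829, 1419, 986, 727, 281, 264 bp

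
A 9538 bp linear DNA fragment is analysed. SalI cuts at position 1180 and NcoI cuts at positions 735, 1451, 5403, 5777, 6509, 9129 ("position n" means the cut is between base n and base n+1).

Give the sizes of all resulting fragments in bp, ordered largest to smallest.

Combined cut positions (sorted): 735, 1180, 1451, 5403, 5777, 6509, 9129.
Linear molecule, 7 cuts → 8 fragments:
  735 − 0 = 735 bp
  1180 − 735 = 445 bp
  1451 − 1180 = 271 bp
  5403 − 1451 = 3952 bp
  5777 − 5403 = 374 bp
  6509 − 5777 = 732 bp
  9129 − 6509 = 2620 bp
  9538 − 9129 = 409 bp
Sorted largest to smallest: 3952, 2620, 735, 732, 445, 409, 374, 271 bp.

3952, 2620, 735, 732, 445, 409, 374, 271 bp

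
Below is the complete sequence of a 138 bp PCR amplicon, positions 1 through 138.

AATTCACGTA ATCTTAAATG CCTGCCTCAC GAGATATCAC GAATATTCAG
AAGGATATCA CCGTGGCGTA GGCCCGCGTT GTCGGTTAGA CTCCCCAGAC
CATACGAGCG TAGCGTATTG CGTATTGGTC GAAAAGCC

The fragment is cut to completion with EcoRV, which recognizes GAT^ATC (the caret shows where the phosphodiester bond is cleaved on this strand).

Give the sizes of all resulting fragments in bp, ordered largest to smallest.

EcoRV sites (GATATC) start at positions 33, 54.
EcoRV cuts after base 3 of each site, so after positions 35, 56.
Linear molecule, 2 cuts → 3 fragments:
  1–35 → 35 bp
  36–56 → 21 bp
  57–138 → 82 bp
Sorted largest to smallest: 82, 35, 21 bp.

82, 35, 21 bp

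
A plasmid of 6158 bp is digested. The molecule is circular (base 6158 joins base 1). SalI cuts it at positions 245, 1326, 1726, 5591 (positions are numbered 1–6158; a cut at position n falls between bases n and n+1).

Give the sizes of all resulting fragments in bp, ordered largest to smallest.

Circular molecule, 4 cuts → 4 fragments:
  1326 − 245 = 1081 bp
  1726 − 1326 = 400 bp
  5591 − 1726 = 3865 bp
  wrap: 6158 − 5591 + 245 = 812 bp
Sorted largest to smallest: 3865, 1081, 812, 400 bp.

3865, 1081, 812, 400 bp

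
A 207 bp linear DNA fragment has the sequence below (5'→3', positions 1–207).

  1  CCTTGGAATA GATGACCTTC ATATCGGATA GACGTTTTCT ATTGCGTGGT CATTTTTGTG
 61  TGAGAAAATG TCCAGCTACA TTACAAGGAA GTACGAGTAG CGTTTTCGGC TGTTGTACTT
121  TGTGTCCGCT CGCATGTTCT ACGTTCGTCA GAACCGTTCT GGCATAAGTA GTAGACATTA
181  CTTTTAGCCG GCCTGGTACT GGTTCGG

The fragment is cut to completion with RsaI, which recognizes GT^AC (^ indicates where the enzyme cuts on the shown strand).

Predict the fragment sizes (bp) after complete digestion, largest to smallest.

RsaI sites (GTAC) start at positions 91, 115, 196.
RsaI cuts after base 2 of each site, so after positions 92, 116, 197.
Linear molecule, 3 cuts → 4 fragments:
  1–92 → 92 bp
  93–116 → 24 bp
  117–197 → 81 bp
  198–207 → 10 bp
Sorted largest to smallest: 92, 81, 24, 10 bp.

92, 81, 24, 10 bp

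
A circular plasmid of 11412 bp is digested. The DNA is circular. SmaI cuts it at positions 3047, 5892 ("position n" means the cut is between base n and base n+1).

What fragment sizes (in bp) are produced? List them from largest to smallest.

Circular molecule, 2 cuts → 2 fragments:
  5892 − 3047 = 2845 bp
  wrap: 11412 − 5892 + 3047 = 8567 bp
Sorted largest to smallest: 8567, 2845 bp.

8567, 2845 bp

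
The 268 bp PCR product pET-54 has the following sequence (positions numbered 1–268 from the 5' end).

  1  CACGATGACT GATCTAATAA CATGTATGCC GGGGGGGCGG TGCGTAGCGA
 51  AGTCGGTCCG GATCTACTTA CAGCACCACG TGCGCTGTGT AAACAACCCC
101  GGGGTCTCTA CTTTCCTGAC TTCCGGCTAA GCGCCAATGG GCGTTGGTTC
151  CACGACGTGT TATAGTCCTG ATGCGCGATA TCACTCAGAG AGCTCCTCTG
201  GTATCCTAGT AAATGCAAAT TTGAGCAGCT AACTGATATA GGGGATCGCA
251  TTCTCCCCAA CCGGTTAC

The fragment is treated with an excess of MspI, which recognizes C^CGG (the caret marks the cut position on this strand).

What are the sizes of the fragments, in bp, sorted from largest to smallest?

MspI sites (CCGG) start at positions 29, 58, 99, 123, 261.
MspI cuts after the first base of each site, so after positions 29, 58, 99, 123, 261.
Linear molecule, 5 cuts → 6 fragments:
  1–29 → 29 bp
  30–58 → 29 bp
  59–99 → 41 bp
  100–123 → 24 bp
  124–261 → 138 bp
  262–268 → 7 bp
Sorted largest to smallest: 138, 41, 29, 29, 24, 7 bp.

138, 41, 29, 29, 24, 7 bp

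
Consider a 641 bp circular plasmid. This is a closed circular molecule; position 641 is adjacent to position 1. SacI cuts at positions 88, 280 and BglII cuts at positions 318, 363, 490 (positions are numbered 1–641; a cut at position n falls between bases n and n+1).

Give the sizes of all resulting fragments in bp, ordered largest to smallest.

Combined cut positions (sorted): 88, 280, 318, 363, 490.
Circular molecule, 5 cuts → 5 fragments:
  280 − 88 = 192 bp
  318 − 280 = 38 bp
  363 − 318 = 45 bp
  490 − 363 = 127 bp
  wrap: 641 − 490 + 88 = 239 bp
Sorted largest to smallest: 239, 192, 127, 45, 38 bp.

239, 192, 127, 45, 38 bp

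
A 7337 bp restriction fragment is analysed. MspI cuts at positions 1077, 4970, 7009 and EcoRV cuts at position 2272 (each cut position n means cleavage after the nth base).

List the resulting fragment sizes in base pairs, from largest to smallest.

2698, 2039, 1195, 1077, 328 bp

Combined cut positions (sorted): 1077, 2272, 4970, 7009.
Linear molecule, 4 cuts → 5 fragments:
  1077 − 0 = 1077 bp
  2272 − 1077 = 1195 bp
  4970 − 2272 = 2698 bp
  7009 − 4970 = 2039 bp
  7337 − 7009 = 328 bp
Sorted largest to smallest: 2698, 2039, 1195, 1077, 328 bp.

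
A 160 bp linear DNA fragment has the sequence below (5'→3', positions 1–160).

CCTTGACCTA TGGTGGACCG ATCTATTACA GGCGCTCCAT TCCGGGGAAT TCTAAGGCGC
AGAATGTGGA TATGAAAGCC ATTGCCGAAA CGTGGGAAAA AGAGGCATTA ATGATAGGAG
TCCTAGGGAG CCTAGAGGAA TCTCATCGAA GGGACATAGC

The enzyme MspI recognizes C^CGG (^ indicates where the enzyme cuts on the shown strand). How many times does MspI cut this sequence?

1

CCGG occurs starting at position 42.
MspI cuts at 1 site.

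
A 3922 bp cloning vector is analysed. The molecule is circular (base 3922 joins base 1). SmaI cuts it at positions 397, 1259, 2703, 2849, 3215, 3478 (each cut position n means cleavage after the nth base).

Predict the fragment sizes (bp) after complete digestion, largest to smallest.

Circular molecule, 6 cuts → 6 fragments:
  1259 − 397 = 862 bp
  2703 − 1259 = 1444 bp
  2849 − 2703 = 146 bp
  3215 − 2849 = 366 bp
  3478 − 3215 = 263 bp
  wrap: 3922 − 3478 + 397 = 841 bp
Sorted largest to smallest: 1444, 862, 841, 366, 263, 146 bp.

1444, 862, 841, 366, 263, 146 bp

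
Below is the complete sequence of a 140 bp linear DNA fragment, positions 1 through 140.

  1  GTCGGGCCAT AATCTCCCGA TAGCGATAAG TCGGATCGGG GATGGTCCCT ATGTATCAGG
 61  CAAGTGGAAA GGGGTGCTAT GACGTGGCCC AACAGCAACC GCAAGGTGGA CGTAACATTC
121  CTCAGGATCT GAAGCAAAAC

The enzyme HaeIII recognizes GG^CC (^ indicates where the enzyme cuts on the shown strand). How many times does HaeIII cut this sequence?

GGCC occurs starting at positions 5, 86.
HaeIII cuts at 2 sites.

2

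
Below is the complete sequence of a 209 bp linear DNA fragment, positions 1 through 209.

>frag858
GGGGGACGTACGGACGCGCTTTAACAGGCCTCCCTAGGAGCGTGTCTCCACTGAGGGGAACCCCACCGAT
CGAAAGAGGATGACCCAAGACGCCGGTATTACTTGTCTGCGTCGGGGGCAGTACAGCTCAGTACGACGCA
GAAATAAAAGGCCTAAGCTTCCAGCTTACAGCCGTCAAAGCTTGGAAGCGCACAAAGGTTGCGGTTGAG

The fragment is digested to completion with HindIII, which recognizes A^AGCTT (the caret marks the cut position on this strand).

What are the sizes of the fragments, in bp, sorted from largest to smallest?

HindIII sites (AAGCTT) start at positions 155, 178.
HindIII cuts after the first base of each site, so after positions 155, 178.
Linear molecule, 2 cuts → 3 fragments:
  1–155 → 155 bp
  156–178 → 23 bp
  179–209 → 31 bp
Sorted largest to smallest: 155, 31, 23 bp.

155, 31, 23 bp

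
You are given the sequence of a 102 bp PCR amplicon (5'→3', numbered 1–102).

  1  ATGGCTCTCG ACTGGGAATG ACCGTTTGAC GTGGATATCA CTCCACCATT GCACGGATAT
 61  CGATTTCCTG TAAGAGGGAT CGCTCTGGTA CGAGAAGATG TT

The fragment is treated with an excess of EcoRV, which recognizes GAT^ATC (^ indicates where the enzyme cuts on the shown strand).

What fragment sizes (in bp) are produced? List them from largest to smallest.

44, 36, 22 bp

EcoRV sites (GATATC) start at positions 34, 56.
EcoRV cuts after base 3 of each site, so after positions 36, 58.
Linear molecule, 2 cuts → 3 fragments:
  1–36 → 36 bp
  37–58 → 22 bp
  59–102 → 44 bp
Sorted largest to smallest: 44, 36, 22 bp.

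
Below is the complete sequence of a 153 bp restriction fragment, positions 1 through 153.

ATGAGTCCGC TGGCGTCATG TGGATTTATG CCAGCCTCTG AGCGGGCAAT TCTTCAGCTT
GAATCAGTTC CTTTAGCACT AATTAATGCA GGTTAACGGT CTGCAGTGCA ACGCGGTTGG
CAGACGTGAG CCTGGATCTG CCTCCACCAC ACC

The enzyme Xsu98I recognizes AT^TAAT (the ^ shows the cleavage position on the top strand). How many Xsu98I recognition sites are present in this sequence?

ATTAAT occurs starting at position 82.
Xsu98I cuts at 1 site.

1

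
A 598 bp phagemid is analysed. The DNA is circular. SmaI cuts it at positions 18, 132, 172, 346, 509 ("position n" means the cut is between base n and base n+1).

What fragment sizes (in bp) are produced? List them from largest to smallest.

Circular molecule, 5 cuts → 5 fragments:
  132 − 18 = 114 bp
  172 − 132 = 40 bp
  346 − 172 = 174 bp
  509 − 346 = 163 bp
  wrap: 598 − 509 + 18 = 107 bp
Sorted largest to smallest: 174, 163, 114, 107, 40 bp.

174, 163, 114, 107, 40 bp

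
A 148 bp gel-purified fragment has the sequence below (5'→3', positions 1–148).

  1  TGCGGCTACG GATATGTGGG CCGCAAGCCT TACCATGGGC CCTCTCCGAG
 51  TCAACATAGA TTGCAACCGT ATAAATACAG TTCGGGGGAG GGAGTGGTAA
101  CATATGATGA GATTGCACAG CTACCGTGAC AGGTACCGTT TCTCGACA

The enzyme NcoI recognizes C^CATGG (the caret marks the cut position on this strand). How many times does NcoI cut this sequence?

CCATGG occurs starting at position 33.
NcoI cuts at 1 site.

1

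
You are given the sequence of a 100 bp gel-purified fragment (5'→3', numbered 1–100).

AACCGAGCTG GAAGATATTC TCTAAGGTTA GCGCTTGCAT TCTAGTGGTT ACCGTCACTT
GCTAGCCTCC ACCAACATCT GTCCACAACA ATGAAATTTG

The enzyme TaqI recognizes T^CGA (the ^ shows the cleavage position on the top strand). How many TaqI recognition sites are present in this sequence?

No occurrence of TCGA is present in the sequence.
TaqI does not cut: 0 sites.

0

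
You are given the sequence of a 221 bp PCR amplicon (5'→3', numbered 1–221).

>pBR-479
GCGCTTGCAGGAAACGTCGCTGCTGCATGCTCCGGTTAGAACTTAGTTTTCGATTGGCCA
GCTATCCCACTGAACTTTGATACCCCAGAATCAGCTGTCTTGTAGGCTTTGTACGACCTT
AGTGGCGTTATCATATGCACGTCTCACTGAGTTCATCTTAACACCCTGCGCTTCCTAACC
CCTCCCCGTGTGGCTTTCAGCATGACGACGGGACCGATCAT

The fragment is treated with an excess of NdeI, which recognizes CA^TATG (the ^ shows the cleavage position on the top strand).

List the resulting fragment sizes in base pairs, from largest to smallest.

133, 88 bp

The NdeI site (CATATG) starts at position 132.
NdeI cuts after base 2 of each site, so after position 133.
Linear molecule, 1 cut → 2 fragments:
  1–133 → 133 bp
  134–221 → 88 bp
Sorted largest to smallest: 133, 88 bp.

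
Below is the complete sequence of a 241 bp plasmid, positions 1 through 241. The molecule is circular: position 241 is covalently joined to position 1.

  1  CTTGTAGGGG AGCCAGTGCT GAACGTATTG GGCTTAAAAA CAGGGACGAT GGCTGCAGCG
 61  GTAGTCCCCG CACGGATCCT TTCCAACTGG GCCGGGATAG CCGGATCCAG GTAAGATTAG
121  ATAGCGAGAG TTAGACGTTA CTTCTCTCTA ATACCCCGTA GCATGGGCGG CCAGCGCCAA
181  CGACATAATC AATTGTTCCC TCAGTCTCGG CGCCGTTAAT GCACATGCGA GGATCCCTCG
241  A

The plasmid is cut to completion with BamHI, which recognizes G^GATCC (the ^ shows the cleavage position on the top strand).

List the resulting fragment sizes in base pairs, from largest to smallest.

128, 84, 29 bp

BamHI sites (GGATCC) start at positions 74, 103, 231.
BamHI cuts after the first base of each site, so after positions 74, 103, 231.
Circular molecule, 3 cuts → 3 fragments:
  75–103 → 29 bp
  104–231 → 128 bp
  232–241 then 1–74 → 10 + 74 = 84 bp
Sorted largest to smallest: 128, 84, 29 bp.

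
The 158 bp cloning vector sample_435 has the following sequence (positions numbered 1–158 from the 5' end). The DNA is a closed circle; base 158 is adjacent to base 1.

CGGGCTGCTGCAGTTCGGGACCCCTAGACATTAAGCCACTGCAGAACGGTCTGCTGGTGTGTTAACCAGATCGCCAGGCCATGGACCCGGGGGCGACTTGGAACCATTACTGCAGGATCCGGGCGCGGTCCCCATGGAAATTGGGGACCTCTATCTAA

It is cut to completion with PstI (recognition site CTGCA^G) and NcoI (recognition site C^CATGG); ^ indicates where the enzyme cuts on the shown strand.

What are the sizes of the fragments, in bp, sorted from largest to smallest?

38, 36, 35, 31, 18 bp

PstI sites (CTGCAG) start at positions 8, 39, 110.
PstI cuts after base 5 of each site (before the last base), so after positions 12, 43, 114.
NcoI sites (CCATGG) start at positions 79, 132.
NcoI cuts after the first base of each site, so after positions 79, 132.
Combined cut positions: 12, 43, 79, 114, 132.
Circular molecule, 5 cuts → 5 fragments:
  13–43 → 31 bp
  44–79 → 36 bp
  80–114 → 35 bp
  115–132 → 18 bp
  133–158 then 1–12 → 26 + 12 = 38 bp
Sorted largest to smallest: 38, 36, 35, 31, 18 bp.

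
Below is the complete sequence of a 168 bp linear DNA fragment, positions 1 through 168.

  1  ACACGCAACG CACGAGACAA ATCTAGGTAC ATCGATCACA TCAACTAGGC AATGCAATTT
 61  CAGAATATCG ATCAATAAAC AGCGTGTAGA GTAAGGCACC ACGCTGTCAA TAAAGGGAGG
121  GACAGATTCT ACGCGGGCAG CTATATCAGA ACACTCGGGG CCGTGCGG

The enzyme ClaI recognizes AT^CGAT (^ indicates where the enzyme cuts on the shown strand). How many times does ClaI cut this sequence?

ATCGAT occurs starting at positions 31, 67.
ClaI cuts at 2 sites.

2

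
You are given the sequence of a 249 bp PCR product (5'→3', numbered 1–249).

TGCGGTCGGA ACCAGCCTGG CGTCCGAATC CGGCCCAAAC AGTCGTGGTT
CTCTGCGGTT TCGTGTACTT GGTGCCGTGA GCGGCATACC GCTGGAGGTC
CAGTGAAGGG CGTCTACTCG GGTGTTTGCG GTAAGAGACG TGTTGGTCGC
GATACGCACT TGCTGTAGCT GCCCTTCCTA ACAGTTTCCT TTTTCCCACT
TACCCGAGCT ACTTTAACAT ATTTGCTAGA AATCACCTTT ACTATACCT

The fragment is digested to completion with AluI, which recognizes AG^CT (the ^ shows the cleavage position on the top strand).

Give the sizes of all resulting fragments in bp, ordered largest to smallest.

168, 41, 40 bp

AluI sites (AGCT) start at positions 167, 207.
AluI cuts after base 2 of each site, so after positions 168, 208.
Linear molecule, 2 cuts → 3 fragments:
  1–168 → 168 bp
  169–208 → 40 bp
  209–249 → 41 bp
Sorted largest to smallest: 168, 41, 40 bp.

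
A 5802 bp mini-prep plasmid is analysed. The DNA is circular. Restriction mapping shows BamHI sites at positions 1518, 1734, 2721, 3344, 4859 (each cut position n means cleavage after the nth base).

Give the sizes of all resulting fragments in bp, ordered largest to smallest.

Circular molecule, 5 cuts → 5 fragments:
  1734 − 1518 = 216 bp
  2721 − 1734 = 987 bp
  3344 − 2721 = 623 bp
  4859 − 3344 = 1515 bp
  wrap: 5802 − 4859 + 1518 = 2461 bp
Sorted largest to smallest: 2461, 1515, 987, 623, 216 bp.

2461, 1515, 987, 623, 216 bp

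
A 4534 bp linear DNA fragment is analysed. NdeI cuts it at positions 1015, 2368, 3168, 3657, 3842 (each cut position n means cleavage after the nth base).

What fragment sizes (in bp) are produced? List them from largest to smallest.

1353, 1015, 800, 692, 489, 185 bp

Linear molecule, 5 cuts → 6 fragments:
  1015 − 0 = 1015 bp
  2368 − 1015 = 1353 bp
  3168 − 2368 = 800 bp
  3657 − 3168 = 489 bp
  3842 − 3657 = 185 bp
  4534 − 3842 = 692 bp
Sorted largest to smallest: 1353, 1015, 800, 692, 489, 185 bp.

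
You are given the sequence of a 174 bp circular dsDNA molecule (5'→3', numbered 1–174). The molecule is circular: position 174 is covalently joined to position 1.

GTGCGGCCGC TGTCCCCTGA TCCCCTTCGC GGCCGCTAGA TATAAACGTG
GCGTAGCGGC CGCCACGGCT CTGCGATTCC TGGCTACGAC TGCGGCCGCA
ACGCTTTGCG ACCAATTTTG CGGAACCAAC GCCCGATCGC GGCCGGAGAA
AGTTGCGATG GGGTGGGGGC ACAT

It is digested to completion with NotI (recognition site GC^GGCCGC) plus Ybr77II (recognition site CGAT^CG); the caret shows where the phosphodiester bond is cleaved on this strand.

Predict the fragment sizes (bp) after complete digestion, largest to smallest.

NotI sites (GCGGCCGC) start at positions 3, 29, 56, 92.
NotI cuts after base 2 of each site, so after positions 4, 30, 57, 93.
The Ybr77II site (CGATCG) starts at position 134.
Ybr77II cuts after base 4 of each site, so after position 137.
Combined cut positions: 4, 30, 57, 93, 137.
Circular molecule, 5 cuts → 5 fragments:
  5–30 → 26 bp
  31–57 → 27 bp
  58–93 → 36 bp
  94–137 → 44 bp
  138–174 then 1–4 → 37 + 4 = 41 bp
Sorted largest to smallest: 44, 41, 36, 27, 26 bp.

44, 41, 36, 27, 26 bp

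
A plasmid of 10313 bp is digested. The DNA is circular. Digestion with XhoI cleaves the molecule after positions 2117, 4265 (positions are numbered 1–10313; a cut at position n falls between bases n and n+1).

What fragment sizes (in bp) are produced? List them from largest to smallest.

8165, 2148 bp

Circular molecule, 2 cuts → 2 fragments:
  4265 − 2117 = 2148 bp
  wrap: 10313 − 4265 + 2117 = 8165 bp
Sorted largest to smallest: 8165, 2148 bp.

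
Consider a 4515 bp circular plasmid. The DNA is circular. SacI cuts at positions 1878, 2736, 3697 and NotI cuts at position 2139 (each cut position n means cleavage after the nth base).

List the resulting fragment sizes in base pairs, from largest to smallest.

Combined cut positions (sorted): 1878, 2139, 2736, 3697.
Circular molecule, 4 cuts → 4 fragments:
  2139 − 1878 = 261 bp
  2736 − 2139 = 597 bp
  3697 − 2736 = 961 bp
  wrap: 4515 − 3697 + 1878 = 2696 bp
Sorted largest to smallest: 2696, 961, 597, 261 bp.

2696, 961, 597, 261 bp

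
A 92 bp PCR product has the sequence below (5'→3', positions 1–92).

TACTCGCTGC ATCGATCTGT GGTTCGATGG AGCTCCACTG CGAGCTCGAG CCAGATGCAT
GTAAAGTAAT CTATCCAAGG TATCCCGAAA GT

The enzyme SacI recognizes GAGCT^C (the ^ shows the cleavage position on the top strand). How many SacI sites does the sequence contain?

GAGCTC occurs starting at positions 30, 42.
SacI cuts at 2 sites.

2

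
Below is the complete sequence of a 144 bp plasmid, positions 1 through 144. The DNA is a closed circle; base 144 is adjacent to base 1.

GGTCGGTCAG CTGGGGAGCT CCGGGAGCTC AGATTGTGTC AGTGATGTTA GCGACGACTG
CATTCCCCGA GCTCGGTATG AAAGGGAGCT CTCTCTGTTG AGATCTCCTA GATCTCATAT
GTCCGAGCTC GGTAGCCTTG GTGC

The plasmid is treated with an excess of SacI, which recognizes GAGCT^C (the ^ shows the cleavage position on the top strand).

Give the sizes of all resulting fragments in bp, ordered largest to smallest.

44, 39, 35, 17, 9 bp

SacI sites (GAGCTC) start at positions 16, 25, 69, 86, 125.
SacI cuts after base 5 of each site (before the last base), so after positions 20, 29, 73, 90, 129.
Circular molecule, 5 cuts → 5 fragments:
  21–29 → 9 bp
  30–73 → 44 bp
  74–90 → 17 bp
  91–129 → 39 bp
  130–144 then 1–20 → 15 + 20 = 35 bp
Sorted largest to smallest: 44, 39, 35, 17, 9 bp.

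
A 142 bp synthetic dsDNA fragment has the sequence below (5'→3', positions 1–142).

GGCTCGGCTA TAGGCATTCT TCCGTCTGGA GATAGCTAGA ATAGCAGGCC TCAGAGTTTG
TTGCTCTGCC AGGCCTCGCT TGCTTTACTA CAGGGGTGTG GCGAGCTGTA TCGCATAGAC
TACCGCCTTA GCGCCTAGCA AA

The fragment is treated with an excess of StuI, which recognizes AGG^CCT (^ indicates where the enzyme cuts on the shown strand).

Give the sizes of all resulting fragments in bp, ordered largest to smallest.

69, 48, 25 bp

StuI sites (AGGCCT) start at positions 46, 71.
StuI cuts after base 3 of each site, so after positions 48, 73.
Linear molecule, 2 cuts → 3 fragments:
  1–48 → 48 bp
  49–73 → 25 bp
  74–142 → 69 bp
Sorted largest to smallest: 69, 48, 25 bp.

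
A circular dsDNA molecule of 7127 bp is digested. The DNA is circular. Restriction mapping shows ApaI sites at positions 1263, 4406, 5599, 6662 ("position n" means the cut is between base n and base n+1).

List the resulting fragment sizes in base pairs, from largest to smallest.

Circular molecule, 4 cuts → 4 fragments:
  4406 − 1263 = 3143 bp
  5599 − 4406 = 1193 bp
  6662 − 5599 = 1063 bp
  wrap: 7127 − 6662 + 1263 = 1728 bp
Sorted largest to smallest: 3143, 1728, 1193, 1063 bp.

3143, 1728, 1193, 1063 bp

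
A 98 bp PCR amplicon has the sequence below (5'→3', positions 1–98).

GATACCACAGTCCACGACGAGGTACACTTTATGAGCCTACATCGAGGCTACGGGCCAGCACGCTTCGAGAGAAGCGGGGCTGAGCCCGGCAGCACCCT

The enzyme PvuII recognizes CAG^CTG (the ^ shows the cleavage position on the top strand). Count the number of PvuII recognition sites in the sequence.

No occurrence of CAGCTG is present in the sequence.
PvuII does not cut: 0 sites.

0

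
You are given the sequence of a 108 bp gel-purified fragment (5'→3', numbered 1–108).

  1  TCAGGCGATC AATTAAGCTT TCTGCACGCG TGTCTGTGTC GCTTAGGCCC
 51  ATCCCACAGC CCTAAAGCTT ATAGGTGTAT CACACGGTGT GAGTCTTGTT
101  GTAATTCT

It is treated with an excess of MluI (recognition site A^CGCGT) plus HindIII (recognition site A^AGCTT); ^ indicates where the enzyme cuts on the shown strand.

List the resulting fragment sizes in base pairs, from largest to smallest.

43, 39, 15, 11 bp

The MluI site (ACGCGT) starts at position 26.
MluI cuts after the first base of each site, so after position 26.
HindIII sites (AAGCTT) start at positions 15, 65.
HindIII cuts after the first base of each site, so after positions 15, 65.
Combined cut positions: 15, 26, 65.
Linear molecule, 3 cuts → 4 fragments:
  1–15 → 15 bp
  16–26 → 11 bp
  27–65 → 39 bp
  66–108 → 43 bp
Sorted largest to smallest: 43, 39, 15, 11 bp.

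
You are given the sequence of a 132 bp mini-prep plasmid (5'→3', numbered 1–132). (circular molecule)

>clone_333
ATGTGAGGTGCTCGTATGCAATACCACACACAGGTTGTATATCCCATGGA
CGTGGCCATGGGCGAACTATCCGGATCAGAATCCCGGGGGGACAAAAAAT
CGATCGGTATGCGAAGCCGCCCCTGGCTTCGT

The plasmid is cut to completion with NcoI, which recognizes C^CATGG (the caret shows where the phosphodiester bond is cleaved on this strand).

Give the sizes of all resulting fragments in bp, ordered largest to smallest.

120, 12 bp

NcoI sites (CCATGG) start at positions 44, 56.
NcoI cuts after the first base of each site, so after positions 44, 56.
Circular molecule, 2 cuts → 2 fragments:
  45–56 → 12 bp
  57–132 then 1–44 → 76 + 44 = 120 bp
Sorted largest to smallest: 120, 12 bp.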